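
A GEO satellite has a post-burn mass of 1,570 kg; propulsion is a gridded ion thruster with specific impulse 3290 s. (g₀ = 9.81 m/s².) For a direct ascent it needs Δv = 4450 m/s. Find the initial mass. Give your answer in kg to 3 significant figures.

initial mass ≈ 1800 kg

v_e = Isp · g₀ = 3290 × 9.81 = 32274.9 m/s.
By the Tsiolkovsky rocket equation, m₀/m_f = exp(Δv / v_e) = exp(4450 / 32274.9) = exp(0.1379) = 1.1478.
m₀ = m_f × 1.1478 = 1,570 × 1.1478 = 1,802.05 kg.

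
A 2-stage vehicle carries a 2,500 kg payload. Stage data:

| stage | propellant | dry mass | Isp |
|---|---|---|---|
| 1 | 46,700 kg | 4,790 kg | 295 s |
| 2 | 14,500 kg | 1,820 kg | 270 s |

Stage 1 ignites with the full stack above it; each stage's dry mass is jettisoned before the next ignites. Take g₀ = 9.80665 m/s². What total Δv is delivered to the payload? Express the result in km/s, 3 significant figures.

Ignition mass of stage 1 = 46,700+4,790 + 14,500+1,820 + 2,500 = 70,310 kg.
Stage 1: m₀ = 70,310 kg, m_f = 70,310 − 46,700 = 23,610 kg; Δv = 295×9.80665×ln(2.978) = 2893.0×1.0912 ≈ 3157 m/s.
Stage 2: m₀ = 18,820 kg, m_f = 18,820 − 14,500 = 4,320 kg; Δv = 270×9.80665×ln(4.356) = 2647.8×1.4717 ≈ 3897 m/s.
Total Δv = 3157 + 3897 = 7054 m/s.

Δv ≈ 7.05 km/s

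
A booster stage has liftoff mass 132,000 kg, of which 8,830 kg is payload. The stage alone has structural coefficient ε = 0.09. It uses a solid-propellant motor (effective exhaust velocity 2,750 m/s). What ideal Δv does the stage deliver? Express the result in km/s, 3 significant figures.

Δv ≈ 5.20 km/s

Stage wet mass = m₀ − payload = 132,000 − 8,830 = 123,170 kg.
Stage dry mass = ε × stage wet mass = 0.09 × 123,170 = 11,085.3 kg.
Burnout mass m_f = stage dry + payload = 11,085.3 + 8,830 = 19,915.3 kg.
Using Δv = v_e ln(m₀/m_f): Δv = v_e · ln(132,000/19,915.3) = 2750.0 × ln(6.628) = 2750.0 × 1.8913 ≈ 5201 m/s.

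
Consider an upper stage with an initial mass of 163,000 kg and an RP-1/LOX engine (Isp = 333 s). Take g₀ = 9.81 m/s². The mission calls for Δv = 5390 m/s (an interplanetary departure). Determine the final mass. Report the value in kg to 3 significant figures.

v_e = Isp · g₀ = 333 × 9.81 = 3266.7 m/s.
m₀/m_f = exp(Δv / v_e) = exp(5390 / 3266.7) = exp(1.6500) = 5.2068.
m_f = m₀ / 5.2068 = 163,000 / 5.2068 = 31,305.2 kg.

final mass ≈ 31300 kg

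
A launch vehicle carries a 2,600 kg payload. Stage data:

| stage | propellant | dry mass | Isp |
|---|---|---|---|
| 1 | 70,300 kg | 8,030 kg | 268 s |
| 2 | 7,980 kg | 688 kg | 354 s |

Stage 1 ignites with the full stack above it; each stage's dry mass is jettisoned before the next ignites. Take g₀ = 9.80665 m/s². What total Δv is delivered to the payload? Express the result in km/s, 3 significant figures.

Ignition mass of stage 1 = 70,300+8,030 + 7,980+688 + 2,600 = 89,598 kg.
Stage 1: m₀ = 89,598 kg, m_f = 89,598 − 70,300 = 19,298 kg; Δv = 268×9.80665×ln(4.643) = 2628.2×1.5353 ≈ 4035 m/s.
Stage 2: m₀ = 11,268 kg, m_f = 11,268 − 7,980 = 3,288 kg; Δv = 354×9.80665×ln(3.427) = 3471.6×1.2317 ≈ 4276 m/s.
Total Δv = 4035 + 4276 = 8311 m/s.

Δv ≈ 8.31 km/s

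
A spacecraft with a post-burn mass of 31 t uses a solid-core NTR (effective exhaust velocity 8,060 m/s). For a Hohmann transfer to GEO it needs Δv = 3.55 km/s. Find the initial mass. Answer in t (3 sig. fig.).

From the ideal rocket equation, m₀/m_f = exp(Δv / v_e) = exp(3550 / 8060.0) = exp(0.4404) = 1.5534.
m₀ = m_f × 1.5534 = 31 × 1.5534 = 48.1554 t.

initial mass ≈ 48.2 t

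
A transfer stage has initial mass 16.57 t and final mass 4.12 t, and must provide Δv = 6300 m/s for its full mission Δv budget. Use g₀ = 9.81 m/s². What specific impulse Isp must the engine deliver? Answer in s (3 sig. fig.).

ln(m₀/m_f) = ln(16570/4120) = ln(4.022) = 1.3917.
From the ideal rocket equation, v_e = Δv / ln(m₀/m_f) = 6300 / 1.3917 = 4526.7 m/s.
Isp = v_e / g₀ = 4526.7 / 9.81 = 461.4 s.

Isp ≈ 461 s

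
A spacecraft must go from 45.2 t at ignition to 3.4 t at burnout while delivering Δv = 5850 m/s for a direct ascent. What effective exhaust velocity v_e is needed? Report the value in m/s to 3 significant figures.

ln(m₀/m_f) = ln(45200/3400) = ln(13.29) = 2.5873.
From the ideal rocket equation, v_e = Δv / ln(m₀/m_f) = 5850 / 2.5873 = 2261.0 m/s.

v_e ≈ 2260 m/s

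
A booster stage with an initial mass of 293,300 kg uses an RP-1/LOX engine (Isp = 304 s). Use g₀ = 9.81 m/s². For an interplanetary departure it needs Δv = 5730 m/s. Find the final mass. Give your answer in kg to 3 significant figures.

final mass ≈ 42900 kg

v_e = Isp · g₀ = 304 × 9.81 = 2982.2 m/s.
m₀/m_f = exp(Δv / v_e) = exp(5730 / 2982.2) = exp(1.9214) = 6.8303.
m_f = m₀ / 6.8303 = 293,300 / 6.8303 = 42,941 kg.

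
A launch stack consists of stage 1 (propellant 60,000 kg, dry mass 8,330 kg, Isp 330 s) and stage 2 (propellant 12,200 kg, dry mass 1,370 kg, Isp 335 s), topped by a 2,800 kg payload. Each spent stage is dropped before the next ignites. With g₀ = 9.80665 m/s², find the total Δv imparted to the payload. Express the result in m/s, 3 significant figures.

Ignition mass of stage 1 = 60,000+8,330 + 12,200+1,370 + 2,800 = 84,700 kg.
Stage 1: m₀ = 84,700 kg, m_f = 84,700 − 60,000 = 24,700 kg; Δv = 330×9.80665×ln(3.429) = 3236.2×1.2323 ≈ 3988 m/s.
Stage 2: m₀ = 16,370 kg, m_f = 16,370 − 12,200 = 4,170 kg; Δv = 335×9.80665×ln(3.926) = 3285.2×1.3675 ≈ 4493 m/s.
Total Δv = 3988 + 4493 = 8481 m/s.

Δv ≈ 8480 m/s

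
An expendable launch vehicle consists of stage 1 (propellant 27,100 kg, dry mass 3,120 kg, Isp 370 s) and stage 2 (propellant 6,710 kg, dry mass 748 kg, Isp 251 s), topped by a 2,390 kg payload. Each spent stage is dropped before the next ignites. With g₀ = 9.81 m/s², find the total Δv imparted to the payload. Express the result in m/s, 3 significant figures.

Ignition mass of stage 1 = 27,100+3,120 + 6,710+748 + 2,390 = 40,068 kg.
Stage 1: m₀ = 40,068 kg, m_f = 40,068 − 27,100 = 12,968 kg; Δv = 370×9.81×ln(3.09) = 3629.7×1.1281 ≈ 4095 m/s.
Stage 2: m₀ = 9,848 kg, m_f = 9,848 − 6,710 = 3,138 kg; Δv = 251×9.81×ln(3.138) = 2462.3×1.1437 ≈ 2816 m/s.
Total Δv = 4095 + 2816 = 6911 m/s.

Δv ≈ 6910 m/s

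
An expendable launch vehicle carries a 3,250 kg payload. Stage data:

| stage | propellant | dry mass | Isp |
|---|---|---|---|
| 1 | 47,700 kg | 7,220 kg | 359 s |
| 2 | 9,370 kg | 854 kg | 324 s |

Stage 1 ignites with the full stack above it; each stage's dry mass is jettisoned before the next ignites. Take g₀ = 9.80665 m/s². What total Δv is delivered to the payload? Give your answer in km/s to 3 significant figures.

Δv ≈ 7.99 km/s

Ignition mass of stage 1 = 47,700+7,220 + 9,370+854 + 3,250 = 68,394 kg.
Stage 1: m₀ = 68,394 kg, m_f = 68,394 − 47,700 = 20,694 kg; Δv = 359×9.80665×ln(3.305) = 3520.6×1.1954 ≈ 4209 m/s.
Stage 2: m₀ = 13,474 kg, m_f = 13,474 − 9,370 = 4,104 kg; Δv = 324×9.80665×ln(3.283) = 3177.4×1.1888 ≈ 3777 m/s.
Total Δv = 4209 + 3777 = 7986 m/s.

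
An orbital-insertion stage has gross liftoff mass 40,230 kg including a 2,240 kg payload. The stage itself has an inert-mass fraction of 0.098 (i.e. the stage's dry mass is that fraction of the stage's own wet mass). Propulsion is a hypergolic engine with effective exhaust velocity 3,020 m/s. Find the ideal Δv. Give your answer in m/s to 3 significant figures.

Stage wet mass = m₀ − payload = 40,230 − 2,240 = 37,990 kg.
Stage dry mass = ε × stage wet mass = 0.098 × 37,990 = 3,723.02 kg.
Burnout mass m_f = stage dry + payload = 3,723.02 + 2,240 = 5,963.02 kg.
Δv = v_e · ln(40,230/5,963.02) = 3020.0 × ln(6.747) = 3020.0 × 1.9090 ≈ 5765 m/s.

Δv ≈ 5770 m/s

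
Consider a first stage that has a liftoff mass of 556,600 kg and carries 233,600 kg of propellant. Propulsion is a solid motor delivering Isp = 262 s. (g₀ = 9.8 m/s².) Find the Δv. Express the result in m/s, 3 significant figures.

Δv ≈ 1400 m/s

v_e = Isp · g₀ = 262 × 9.8 = 2567.6 m/s.
m_f = m₀ − m_prop = 556,600 − 233,600 = 323,000 kg.
Using Δv = v_e ln(m₀/m_f): Δv = v_e · ln(m₀/m_f) = 2567.6 × ln(1.723) = 2567.6 × 0.5442 ≈ 1397.3 m/s.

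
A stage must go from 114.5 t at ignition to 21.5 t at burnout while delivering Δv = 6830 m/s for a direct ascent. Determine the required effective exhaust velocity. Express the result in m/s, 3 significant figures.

v_e ≈ 4080 m/s

ln(m₀/m_f) = ln(114500/21500) = ln(5.326) = 1.6725.
v_e = Δv / ln(m₀/m_f) = 6830 / 1.6725 = 4083.7 m/s.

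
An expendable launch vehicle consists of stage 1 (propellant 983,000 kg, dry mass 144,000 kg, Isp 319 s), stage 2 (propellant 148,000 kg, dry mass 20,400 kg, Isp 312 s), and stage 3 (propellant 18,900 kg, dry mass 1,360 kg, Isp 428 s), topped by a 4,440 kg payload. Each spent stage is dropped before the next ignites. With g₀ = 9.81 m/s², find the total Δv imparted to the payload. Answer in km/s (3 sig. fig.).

Ignition mass of stage 1 = 983,000+144,000 + 148,000+20,400 + 18,900+1,360 + 4,440 = 1,320,100 kg.
Stage 1: m₀ = 1,320,100 kg, m_f = 1,320,100 − 983,000 = 337,100 kg; Δv = 319×9.81×ln(3.916) = 3129.4×1.3651 ≈ 4272 m/s.
Stage 2: m₀ = 193,100 kg, m_f = 193,100 − 148,000 = 45,100 kg; Δv = 312×9.81×ln(4.282) = 3060.7×1.4543 ≈ 4451 m/s.
Stage 3: m₀ = 24,700 kg, m_f = 24,700 − 18,900 = 5,800 kg; Δv = 428×9.81×ln(4.259) = 4198.7×1.4489 ≈ 6084 m/s.
Total Δv = 4272 + 4451 + 6084 = 14807 m/s.

Δv ≈ 14.8 km/s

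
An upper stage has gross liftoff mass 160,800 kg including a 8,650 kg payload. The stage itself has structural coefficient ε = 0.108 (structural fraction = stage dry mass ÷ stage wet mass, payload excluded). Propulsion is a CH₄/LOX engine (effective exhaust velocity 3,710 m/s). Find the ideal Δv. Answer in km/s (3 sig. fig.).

Δv ≈ 6.89 km/s

Stage wet mass = m₀ − payload = 160,800 − 8,650 = 152,150 kg.
Stage dry mass = ε × stage wet mass = 0.108 × 152,150 = 16,432.2 kg.
Burnout mass m_f = stage dry + payload = 16,432.2 + 8,650 = 25,082.2 kg.
Δv = v_e · ln(160,800/25,082.2) = 3710.0 × ln(6.411) = 3710.0 × 1.8580 ≈ 6893 m/s.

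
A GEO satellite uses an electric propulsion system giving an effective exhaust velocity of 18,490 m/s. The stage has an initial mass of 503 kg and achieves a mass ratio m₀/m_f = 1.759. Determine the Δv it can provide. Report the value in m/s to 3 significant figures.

From the ideal rocket equation, Δv = v_e · ln(1.759) = 18490.0 × 0.5647 ≈ 10442.1 m/s.

Δv ≈ 10400 m/s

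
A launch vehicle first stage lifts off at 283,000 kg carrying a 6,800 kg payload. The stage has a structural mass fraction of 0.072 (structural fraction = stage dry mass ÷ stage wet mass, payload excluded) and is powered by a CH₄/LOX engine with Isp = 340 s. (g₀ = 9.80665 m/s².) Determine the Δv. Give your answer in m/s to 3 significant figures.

Δv ≈ 7870 m/s

Stage wet mass = m₀ − payload = 283,000 − 6,800 = 276,200 kg.
Stage dry mass = ε × stage wet mass = 0.072 × 276,200 = 19,886.4 kg.
Burnout mass m_f = stage dry + payload = 19,886.4 + 6,800 = 26,686.4 kg.
v_e = Isp · g₀ = 340 × 9.80665 = 3334.3 m/s.
Δv = v_e · ln(283,000/26,686.4) = 3334.3 × ln(10.6) = 3334.3 × 2.3613 ≈ 7873 m/s.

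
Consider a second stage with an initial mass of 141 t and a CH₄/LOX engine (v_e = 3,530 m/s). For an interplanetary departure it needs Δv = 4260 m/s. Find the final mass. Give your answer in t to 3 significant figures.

Rocket equation: m₀/m_f = exp(Δv / v_e) = exp(4260 / 3530.0) = exp(1.2068) = 3.3428.
m_f = m₀ / 3.3428 = 141 / 3.3428 = 42.1802 t.

final mass ≈ 42.2 t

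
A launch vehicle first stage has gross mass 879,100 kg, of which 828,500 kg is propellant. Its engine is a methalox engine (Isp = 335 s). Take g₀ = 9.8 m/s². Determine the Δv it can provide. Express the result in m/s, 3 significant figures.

v_e = Isp · g₀ = 335 × 9.8 = 3283.0 m/s.
m_f = m₀ − m_prop = 879,100 − 828,500 = 50,600 kg.
Δv = v_e · ln(m₀/m_f) = 3283.0 × ln(17.37) = 3283.0 × 2.8549 ≈ 9372.8 m/s.

Δv ≈ 9370 m/s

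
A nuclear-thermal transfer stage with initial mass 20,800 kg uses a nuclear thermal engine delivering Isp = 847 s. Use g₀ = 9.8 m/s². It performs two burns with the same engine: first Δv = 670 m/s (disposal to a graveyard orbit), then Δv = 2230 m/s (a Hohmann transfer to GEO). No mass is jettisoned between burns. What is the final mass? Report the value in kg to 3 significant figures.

v_e = Isp · g₀ = 847 × 9.8 = 8300.6 m/s.
After the first burn: m = 20800 × exp(−670/8300.6) = 20800 × 0.92245 = 19,187 kg.
After the second burn: m = 19,187 × exp(−2230/8300.6) = 19,187 × 0.76441 = 14,666.7 kg.

final mass ≈ 14700 kg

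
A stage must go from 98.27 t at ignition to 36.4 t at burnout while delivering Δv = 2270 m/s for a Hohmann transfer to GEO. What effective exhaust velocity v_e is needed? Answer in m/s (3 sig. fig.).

ln(m₀/m_f) = ln(98270/36400) = ln(2.7) = 0.9932.
By the Tsiolkovsky rocket equation, v_e = Δv / ln(m₀/m_f) = 2270 / 0.9932 = 2285.7 m/s.

v_e ≈ 2290 m/s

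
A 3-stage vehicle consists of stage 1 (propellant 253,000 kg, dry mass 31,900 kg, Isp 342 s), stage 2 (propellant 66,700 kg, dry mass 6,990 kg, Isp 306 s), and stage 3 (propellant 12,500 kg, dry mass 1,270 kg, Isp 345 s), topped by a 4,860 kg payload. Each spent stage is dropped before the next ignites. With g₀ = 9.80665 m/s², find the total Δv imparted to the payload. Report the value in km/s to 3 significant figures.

Δv ≈ 11.3 km/s

Ignition mass of stage 1 = 253,000+31,900 + 66,700+6,990 + 12,500+1,270 + 4,860 = 377,220 kg.
Stage 1: m₀ = 377,220 kg, m_f = 377,220 − 253,000 = 124,220 kg; Δv = 342×9.80665×ln(3.037) = 3353.9×1.1108 ≈ 3725 m/s.
Stage 2: m₀ = 92,320 kg, m_f = 92,320 − 66,700 = 25,620 kg; Δv = 306×9.80665×ln(3.603) = 3000.8×1.2819 ≈ 3847 m/s.
Stage 3: m₀ = 18,630 kg, m_f = 18,630 − 12,500 = 6,130 kg; Δv = 345×9.80665×ln(3.039) = 3383.3×1.1116 ≈ 3761 m/s.
Total Δv = 3725 + 3847 + 3761 = 11333 m/s.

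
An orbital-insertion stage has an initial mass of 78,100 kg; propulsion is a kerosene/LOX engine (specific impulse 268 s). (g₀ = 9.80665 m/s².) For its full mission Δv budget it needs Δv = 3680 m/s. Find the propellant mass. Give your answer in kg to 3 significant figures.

propellant mass ≈ 58800 kg

v_e = Isp · g₀ = 268 × 9.80665 = 2628.2 m/s.
m₀/m_f = exp(Δv / v_e) = exp(3680 / 2628.2) = exp(1.4002) = 4.0560.
m_f = 78,100 / 4.0560 = 19,255.4 kg, so propellant = m₀ − m_f = 78,100 − 19,255.4 = 58,844.6 kg.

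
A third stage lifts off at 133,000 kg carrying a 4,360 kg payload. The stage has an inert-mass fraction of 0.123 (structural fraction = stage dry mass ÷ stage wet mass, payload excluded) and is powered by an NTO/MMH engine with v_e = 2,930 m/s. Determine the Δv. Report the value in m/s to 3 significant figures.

Δv ≈ 5520 m/s

Stage wet mass = m₀ − payload = 133,000 − 4,360 = 128,640 kg.
Stage dry mass = ε × stage wet mass = 0.123 × 128,640 = 15,822.7 kg.
Burnout mass m_f = stage dry + payload = 15,822.7 + 4,360 = 20,182.7 kg.
Δv = v_e · ln(133,000/20,182.7) = 2930.0 × ln(6.59) = 2930.0 × 1.8855 ≈ 5525 m/s.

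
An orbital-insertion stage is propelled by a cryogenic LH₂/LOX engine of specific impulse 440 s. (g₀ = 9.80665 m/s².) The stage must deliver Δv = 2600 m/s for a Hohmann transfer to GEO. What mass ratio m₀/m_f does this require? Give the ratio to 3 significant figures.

v_e = Isp · g₀ = 440 × 9.80665 = 4314.9 m/s.
By the Tsiolkovsky rocket equation, m₀/m_f = exp(Δv / v_e) = exp(2600 / 4314.9) = exp(0.6026) = 1.8268.

mass ratio ≈ 1.83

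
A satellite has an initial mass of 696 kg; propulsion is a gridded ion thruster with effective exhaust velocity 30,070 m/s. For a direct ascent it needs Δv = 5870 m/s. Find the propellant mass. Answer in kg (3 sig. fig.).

propellant mass ≈ 123 kg

From the ideal rocket equation, m₀/m_f = exp(Δv / v_e) = exp(5870 / 30070.0) = exp(0.1952) = 1.2156.
m_f = 696 / 1.2156 = 572.557 kg, so propellant = m₀ − m_f = 696 − 572.557 = 123.443 kg.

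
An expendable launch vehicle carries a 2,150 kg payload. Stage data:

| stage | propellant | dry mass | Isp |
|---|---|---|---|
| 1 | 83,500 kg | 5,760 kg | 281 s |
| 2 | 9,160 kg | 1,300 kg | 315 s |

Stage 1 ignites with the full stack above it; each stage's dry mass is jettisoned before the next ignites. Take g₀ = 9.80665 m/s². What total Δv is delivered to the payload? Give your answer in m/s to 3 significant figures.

Ignition mass of stage 1 = 83,500+5,760 + 9,160+1,300 + 2,150 = 101,870 kg.
Stage 1: m₀ = 101,870 kg, m_f = 101,870 − 83,500 = 18,370 kg; Δv = 281×9.80665×ln(5.545) = 2755.7×1.7130 ≈ 4720 m/s.
Stage 2: m₀ = 12,610 kg, m_f = 12,610 − 9,160 = 3,450 kg; Δv = 315×9.80665×ln(3.655) = 3089.1×1.2961 ≈ 4004 m/s.
Total Δv = 4720 + 4004 = 8724 m/s.

Δv ≈ 8720 m/s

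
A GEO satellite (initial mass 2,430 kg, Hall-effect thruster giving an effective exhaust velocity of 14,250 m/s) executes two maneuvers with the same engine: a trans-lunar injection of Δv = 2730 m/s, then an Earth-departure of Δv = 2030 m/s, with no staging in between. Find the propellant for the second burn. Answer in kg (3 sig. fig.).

propellant for the second burn ≈ 266 kg

After the first burn: m = 2430 × exp(−2730/14250.0) = 2430 × 0.82565 = 2,006.33 kg.
After the second burn: m = 2,006.33 × exp(−2030/14250.0) = 2,006.33 × 0.86723 = 1,739.95 kg.
Second-burn propellant = 2,006.33 − 1,739.95 = 266.38 kg.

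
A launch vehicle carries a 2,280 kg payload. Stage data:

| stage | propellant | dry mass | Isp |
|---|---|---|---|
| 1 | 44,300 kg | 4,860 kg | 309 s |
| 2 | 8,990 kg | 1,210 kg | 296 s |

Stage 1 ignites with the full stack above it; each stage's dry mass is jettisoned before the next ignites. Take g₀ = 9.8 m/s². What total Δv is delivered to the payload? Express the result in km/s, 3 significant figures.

Δv ≈ 7.54 km/s

Ignition mass of stage 1 = 44,300+4,860 + 8,990+1,210 + 2,280 = 61,640 kg.
Stage 1: m₀ = 61,640 kg, m_f = 61,640 − 44,300 = 17,340 kg; Δv = 309×9.8×ln(3.555) = 3028.2×1.2683 ≈ 3841 m/s.
Stage 2: m₀ = 12,480 kg, m_f = 12,480 − 8,990 = 3,490 kg; Δv = 296×9.8×ln(3.576) = 2900.8×1.2742 ≈ 3696 m/s.
Total Δv = 3841 + 3696 = 7537 m/s.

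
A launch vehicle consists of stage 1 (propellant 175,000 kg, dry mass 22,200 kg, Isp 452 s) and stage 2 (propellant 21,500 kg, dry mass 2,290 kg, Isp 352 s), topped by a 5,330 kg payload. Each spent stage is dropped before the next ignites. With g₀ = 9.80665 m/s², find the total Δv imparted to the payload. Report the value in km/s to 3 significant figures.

Δv ≈ 11.2 km/s

Ignition mass of stage 1 = 175,000+22,200 + 21,500+2,290 + 5,330 = 226,320 kg.
Stage 1: m₀ = 226,320 kg, m_f = 226,320 − 175,000 = 51,320 kg; Δv = 452×9.80665×ln(4.41) = 4432.6×1.4839 ≈ 6577 m/s.
Stage 2: m₀ = 29,120 kg, m_f = 29,120 − 21,500 = 7,620 kg; Δv = 352×9.80665×ln(3.822) = 3451.9×1.3406 ≈ 4628 m/s.
Total Δv = 6577 + 4628 = 11205 m/s.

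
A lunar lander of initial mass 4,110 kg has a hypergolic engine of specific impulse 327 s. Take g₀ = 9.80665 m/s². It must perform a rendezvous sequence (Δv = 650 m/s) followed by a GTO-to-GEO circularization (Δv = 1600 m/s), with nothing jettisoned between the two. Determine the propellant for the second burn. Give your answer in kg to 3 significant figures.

v_e = Isp · g₀ = 327 × 9.80665 = 3206.8 m/s.
After the first burn: m = 4110 × exp(−650/3206.8) = 4110 × 0.81653 = 3,355.94 kg.
After the second burn: m = 3,355.94 × exp(−1600/3206.8) = 3,355.94 × 0.60717 = 2,037.63 kg.
Second-burn propellant = 3,355.94 − 2,037.63 = 1,318.31 kg.

propellant for the second burn ≈ 1320 kg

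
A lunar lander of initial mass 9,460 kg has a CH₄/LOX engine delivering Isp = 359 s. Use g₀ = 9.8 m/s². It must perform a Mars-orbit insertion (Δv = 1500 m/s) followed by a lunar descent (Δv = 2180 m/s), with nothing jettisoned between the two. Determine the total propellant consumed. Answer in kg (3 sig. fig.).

total propellant consumed ≈ 6140 kg

v_e = Isp · g₀ = 359 × 9.8 = 3518.2 m/s.
After the first burn: m = 9460 × exp(−1500/3518.2) = 9460 × 0.65288 = 6,176.24 kg.
After the second burn: m = 6,176.24 × exp(−2180/3518.2) = 6,176.24 × 0.53814 = 3,323.68 kg.
Total propellant = m₀ − m_final = 9460 − 3,323.68 = 6,136.32 kg.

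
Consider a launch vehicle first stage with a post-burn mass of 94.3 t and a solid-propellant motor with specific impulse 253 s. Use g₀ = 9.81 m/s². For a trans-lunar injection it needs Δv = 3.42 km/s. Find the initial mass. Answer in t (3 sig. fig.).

initial mass ≈ 374 t

v_e = Isp · g₀ = 253 × 9.81 = 2481.9 m/s.
Using Δv = v_e ln(m₀/m_f): m₀/m_f = exp(Δv / v_e) = exp(3420 / 2481.9) = exp(1.3780) = 3.9668.
m₀ = m_f × 3.9668 = 94.3 × 3.9668 = 374.069 t.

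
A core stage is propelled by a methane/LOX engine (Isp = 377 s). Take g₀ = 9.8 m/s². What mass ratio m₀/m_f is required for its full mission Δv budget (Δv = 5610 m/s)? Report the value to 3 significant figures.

mass ratio ≈ 4.57

v_e = Isp · g₀ = 377 × 9.8 = 3694.6 m/s.
By the Tsiolkovsky rocket equation, m₀/m_f = exp(Δv / v_e) = exp(5610 / 3694.6) = exp(1.5184) = 4.5651.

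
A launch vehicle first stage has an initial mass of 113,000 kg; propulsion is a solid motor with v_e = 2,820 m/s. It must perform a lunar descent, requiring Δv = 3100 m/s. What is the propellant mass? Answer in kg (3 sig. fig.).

propellant mass ≈ 75400 kg

Using Δv = v_e ln(m₀/m_f): m₀/m_f = exp(Δv / v_e) = exp(3100 / 2820.0) = exp(1.0993) = 3.0020.
m_f = 113,000 / 3.0020 = 37,641.6 kg, so propellant = m₀ − m_f = 113,000 − 37,641.6 = 75,358.4 kg.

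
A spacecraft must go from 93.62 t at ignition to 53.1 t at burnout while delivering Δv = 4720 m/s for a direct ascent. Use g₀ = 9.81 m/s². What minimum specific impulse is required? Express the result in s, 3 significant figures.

Isp ≈ 848 s

ln(m₀/m_f) = ln(93620/53100) = ln(1.763) = 0.5671.
By the Tsiolkovsky rocket equation, v_e = Δv / ln(m₀/m_f) = 4720 / 0.5671 = 8323.5 m/s.
Isp = v_e / g₀ = 8323.5 / 9.81 = 848.5 s.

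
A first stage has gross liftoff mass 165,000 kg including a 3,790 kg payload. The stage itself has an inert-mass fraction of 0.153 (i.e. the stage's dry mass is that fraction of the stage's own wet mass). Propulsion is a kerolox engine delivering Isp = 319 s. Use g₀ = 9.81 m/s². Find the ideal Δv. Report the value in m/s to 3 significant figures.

Stage wet mass = m₀ − payload = 165,000 − 3,790 = 161,210 kg.
Stage dry mass = ε × stage wet mass = 0.153 × 161,210 = 24,665.1 kg.
Burnout mass m_f = stage dry + payload = 24,665.1 + 3,790 = 28,455.1 kg.
v_e = Isp · g₀ = 319 × 9.81 = 3129.4 m/s.
By the Tsiolkovsky rocket equation, Δv = v_e · ln(165,000/28,455.1) = 3129.4 × ln(5.799) = 3129.4 × 1.7576 ≈ 5500 m/s.

Δv ≈ 5500 m/s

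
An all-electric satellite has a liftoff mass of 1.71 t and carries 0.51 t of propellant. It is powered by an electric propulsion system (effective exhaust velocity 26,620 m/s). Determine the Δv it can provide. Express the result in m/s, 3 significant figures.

Δv ≈ 9430 m/s

m_f = m₀ − m_prop = 1.71 − 0.51 = 1.2 t.
Rocket equation: Δv = v_e · ln(m₀/m_f) = 26620.0 × ln(1.425) = 26620.0 × 0.3542 ≈ 9428.1 m/s.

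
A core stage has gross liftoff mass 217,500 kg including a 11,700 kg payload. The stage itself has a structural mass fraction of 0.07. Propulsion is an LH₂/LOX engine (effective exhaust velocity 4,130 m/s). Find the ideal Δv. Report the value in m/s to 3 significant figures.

Δv ≈ 8760 m/s

Stage wet mass = m₀ − payload = 217,500 − 11,700 = 205,800 kg.
Stage dry mass = ε × stage wet mass = 0.07 × 205,800 = 14,406 kg.
Burnout mass m_f = stage dry + payload = 14,406 + 11,700 = 26,106 kg.
By the Tsiolkovsky rocket equation, Δv = v_e · ln(217,500/26,106) = 4130.0 × ln(8.331) = 4130.0 × 2.1200 ≈ 8756 m/s.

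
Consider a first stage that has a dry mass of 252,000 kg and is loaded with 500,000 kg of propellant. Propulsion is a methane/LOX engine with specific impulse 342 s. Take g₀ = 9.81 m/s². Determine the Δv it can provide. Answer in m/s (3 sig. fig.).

v_e = Isp · g₀ = 342 × 9.81 = 3355.0 m/s.
m₀ = m_dry + m_prop = 252,000 + 500,000 = 752,000 kg.
Using Δv = v_e ln(m₀/m_f): Δv = v_e · ln(m₀/m_f) = 3355.0 × ln(2.984) = 3355.0 × 1.0933 ≈ 3668.1 m/s.

Δv ≈ 3670 m/s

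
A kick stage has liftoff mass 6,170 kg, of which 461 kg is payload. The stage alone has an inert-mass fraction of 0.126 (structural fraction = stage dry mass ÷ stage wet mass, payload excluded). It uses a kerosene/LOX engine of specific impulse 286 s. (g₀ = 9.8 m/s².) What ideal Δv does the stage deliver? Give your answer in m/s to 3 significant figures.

Stage wet mass = m₀ − payload = 6,170 − 461 = 5,709 kg.
Stage dry mass = ε × stage wet mass = 0.126 × 5,709 = 719.334 kg.
Burnout mass m_f = stage dry + payload = 719.334 + 461 = 1,180.334 kg.
v_e = Isp · g₀ = 286 × 9.8 = 2802.8 m/s.
Δv = v_e · ln(6,170/1,180.334) = 2802.8 × ln(5.227) = 2802.8 × 1.6539 ≈ 4636 m/s.

Δv ≈ 4640 m/s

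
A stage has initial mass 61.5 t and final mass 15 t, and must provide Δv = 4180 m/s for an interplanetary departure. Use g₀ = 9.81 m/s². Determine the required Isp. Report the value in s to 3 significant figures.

Isp ≈ 302 s

ln(m₀/m_f) = ln(61500/15000) = ln(4.1) = 1.4110.
v_e = Δv / ln(m₀/m_f) = 4180 / 1.4110 = 2962.5 m/s.
Isp = v_e / g₀ = 2962.5 / 9.81 = 302.0 s.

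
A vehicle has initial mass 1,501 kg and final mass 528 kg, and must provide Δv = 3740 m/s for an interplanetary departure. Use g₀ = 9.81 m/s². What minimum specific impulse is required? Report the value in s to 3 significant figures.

ln(m₀/m_f) = ln(1501/528) = ln(2.843) = 1.0448.
v_e = Δv / ln(m₀/m_f) = 3740 / 1.0448 = 3579.7 m/s.
Isp = v_e / g₀ = 3579.7 / 9.81 = 364.9 s.

Isp ≈ 365 s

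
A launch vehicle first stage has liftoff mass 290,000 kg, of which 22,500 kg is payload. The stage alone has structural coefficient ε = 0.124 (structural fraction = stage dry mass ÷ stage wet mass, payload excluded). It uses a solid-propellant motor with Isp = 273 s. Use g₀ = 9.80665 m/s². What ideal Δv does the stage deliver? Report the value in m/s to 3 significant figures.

Stage wet mass = m₀ − payload = 290,000 − 22,500 = 267,500 kg.
Stage dry mass = ε × stage wet mass = 0.124 × 267,500 = 33,170 kg.
Burnout mass m_f = stage dry + payload = 33,170 + 22,500 = 55,670 kg.
v_e = Isp · g₀ = 273 × 9.80665 = 2677.2 m/s.
Rocket equation: Δv = v_e · ln(290,000/55,670) = 2677.2 × ln(5.209) = 2677.2 × 1.6504 ≈ 4419 m/s.

Δv ≈ 4420 m/s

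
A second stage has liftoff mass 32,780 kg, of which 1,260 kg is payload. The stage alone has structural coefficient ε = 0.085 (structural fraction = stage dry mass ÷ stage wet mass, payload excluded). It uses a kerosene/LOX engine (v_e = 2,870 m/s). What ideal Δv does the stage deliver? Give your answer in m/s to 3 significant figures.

Δv ≈ 6080 m/s

Stage wet mass = m₀ − payload = 32,780 − 1,260 = 31,520 kg.
Stage dry mass = ε × stage wet mass = 0.085 × 31,520 = 2,679.2 kg.
Burnout mass m_f = stage dry + payload = 2,679.2 + 1,260 = 3,939.2 kg.
Δv = v_e · ln(32,780/3,939.2) = 2870.0 × ln(8.321) = 2870.0 × 2.1188 ≈ 6081 m/s.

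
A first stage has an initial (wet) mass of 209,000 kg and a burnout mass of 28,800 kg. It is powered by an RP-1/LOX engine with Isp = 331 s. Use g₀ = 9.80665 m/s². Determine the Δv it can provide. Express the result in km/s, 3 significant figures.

v_e = Isp · g₀ = 331 × 9.80665 = 3246.0 m/s.
Δv = v_e · ln(m₀/m_f) = 3246.0 × ln(7.257) = 3246.0 × 1.9820 ≈ 6433.4 m/s.

Δv ≈ 6.43 km/s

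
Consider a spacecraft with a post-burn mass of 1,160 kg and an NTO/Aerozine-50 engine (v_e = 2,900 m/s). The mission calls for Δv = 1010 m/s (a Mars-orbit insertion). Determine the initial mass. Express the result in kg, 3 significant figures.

initial mass ≈ 1640 kg

m₀/m_f = exp(Δv / v_e) = exp(1010 / 2900.0) = exp(0.3483) = 1.4166.
m₀ = m_f × 1.4166 = 1,160 × 1.4166 = 1,643.26 kg.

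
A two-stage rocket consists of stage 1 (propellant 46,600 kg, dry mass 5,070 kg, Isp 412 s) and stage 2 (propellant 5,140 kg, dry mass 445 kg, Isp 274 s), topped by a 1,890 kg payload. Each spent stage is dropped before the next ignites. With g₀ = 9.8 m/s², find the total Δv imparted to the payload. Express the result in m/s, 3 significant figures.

Δv ≈ 9390 m/s

Ignition mass of stage 1 = 46,600+5,070 + 5,140+445 + 1,890 = 59,145 kg.
Stage 1: m₀ = 59,145 kg, m_f = 59,145 − 46,600 = 12,545 kg; Δv = 412×9.8×ln(4.715) = 4037.6×1.5507 ≈ 6261 m/s.
Stage 2: m₀ = 7,475 kg, m_f = 7,475 − 5,140 = 2,335 kg; Δv = 274×9.8×ln(3.201) = 2685.2×1.1636 ≈ 3124 m/s.
Total Δv = 6261 + 3124 = 9385 m/s.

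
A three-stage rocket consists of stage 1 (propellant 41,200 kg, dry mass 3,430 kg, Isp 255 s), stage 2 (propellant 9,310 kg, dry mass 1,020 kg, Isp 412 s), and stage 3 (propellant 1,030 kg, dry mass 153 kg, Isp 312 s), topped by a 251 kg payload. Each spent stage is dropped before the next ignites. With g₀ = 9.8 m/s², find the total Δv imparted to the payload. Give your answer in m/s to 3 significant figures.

Ignition mass of stage 1 = 41,200+3,430 + 9,310+1,020 + 1,030+153 + 251 = 56,394 kg.
Stage 1: m₀ = 56,394 kg, m_f = 56,394 − 41,200 = 15,194 kg; Δv = 255×9.8×ln(3.712) = 2499.0×1.3115 ≈ 3277 m/s.
Stage 2: m₀ = 11,764 kg, m_f = 11,764 − 9,310 = 2,454 kg; Δv = 412×9.8×ln(4.794) = 4037.6×1.5673 ≈ 6328 m/s.
Stage 3: m₀ = 1,434 kg, m_f = 1,434 − 1,030 = 404 kg; Δv = 312×9.8×ln(3.55) = 3057.6×1.2668 ≈ 3873 m/s.
Total Δv = 3277 + 6328 + 3873 = 13478 m/s.

Δv ≈ 13500 m/s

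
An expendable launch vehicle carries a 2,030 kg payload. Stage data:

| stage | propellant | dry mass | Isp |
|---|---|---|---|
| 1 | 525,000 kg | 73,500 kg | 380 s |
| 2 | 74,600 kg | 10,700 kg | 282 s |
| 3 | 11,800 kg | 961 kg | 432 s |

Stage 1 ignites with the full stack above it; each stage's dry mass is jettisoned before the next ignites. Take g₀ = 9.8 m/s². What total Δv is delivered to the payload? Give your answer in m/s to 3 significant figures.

Δv ≈ 15700 m/s

Ignition mass of stage 1 = 525,000+73,500 + 74,600+10,700 + 11,800+961 + 2,030 = 698,591 kg.
Stage 1: m₀ = 698,591 kg, m_f = 698,591 − 525,000 = 173,591 kg; Δv = 380×9.8×ln(4.024) = 3724.0×1.3924 ≈ 5185 m/s.
Stage 2: m₀ = 100,091 kg, m_f = 100,091 − 74,600 = 25,491 kg; Δv = 282×9.8×ln(3.927) = 2763.6×1.3678 ≈ 3780 m/s.
Stage 3: m₀ = 14,791 kg, m_f = 14,791 − 11,800 = 2,991 kg; Δv = 432×9.8×ln(4.945) = 4233.6×1.5984 ≈ 6767 m/s.
Total Δv = 5185 + 3780 + 6767 = 15732 m/s.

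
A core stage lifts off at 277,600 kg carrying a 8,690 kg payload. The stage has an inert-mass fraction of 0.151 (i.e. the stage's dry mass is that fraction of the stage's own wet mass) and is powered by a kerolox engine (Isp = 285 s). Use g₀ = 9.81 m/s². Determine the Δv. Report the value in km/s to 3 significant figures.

Stage wet mass = m₀ − payload = 277,600 − 8,690 = 268,910 kg.
Stage dry mass = ε × stage wet mass = 0.151 × 268,910 = 40,605.4 kg.
Burnout mass m_f = stage dry + payload = 40,605.4 + 8,690 = 49,295.4 kg.
v_e = Isp · g₀ = 285 × 9.81 = 2795.9 m/s.
By the Tsiolkovsky rocket equation, Δv = v_e · ln(277,600/49,295.4) = 2795.9 × ln(5.631) = 2795.9 × 1.7284 ≈ 4832 m/s.

Δv ≈ 4.83 km/s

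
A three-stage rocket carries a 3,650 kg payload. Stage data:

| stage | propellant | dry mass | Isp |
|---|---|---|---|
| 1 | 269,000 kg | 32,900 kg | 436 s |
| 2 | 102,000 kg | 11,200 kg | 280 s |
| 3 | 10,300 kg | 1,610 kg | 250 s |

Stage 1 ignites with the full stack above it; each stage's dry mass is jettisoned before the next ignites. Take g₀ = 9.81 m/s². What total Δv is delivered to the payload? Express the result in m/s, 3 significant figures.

Ignition mass of stage 1 = 269,000+32,900 + 102,000+11,200 + 10,300+1,610 + 3,650 = 430,660 kg.
Stage 1: m₀ = 430,660 kg, m_f = 430,660 − 269,000 = 161,660 kg; Δv = 436×9.81×ln(2.664) = 4277.2×0.9798 ≈ 4191 m/s.
Stage 2: m₀ = 128,760 kg, m_f = 128,760 − 102,000 = 26,760 kg; Δv = 280×9.81×ln(4.812) = 2746.8×1.5710 ≈ 4315 m/s.
Stage 3: m₀ = 15,560 kg, m_f = 15,560 − 10,300 = 5,260 kg; Δv = 250×9.81×ln(2.958) = 2452.5×1.0846 ≈ 2660 m/s.
Total Δv = 4191 + 4315 + 2660 = 11166 m/s.

Δv ≈ 11200 m/s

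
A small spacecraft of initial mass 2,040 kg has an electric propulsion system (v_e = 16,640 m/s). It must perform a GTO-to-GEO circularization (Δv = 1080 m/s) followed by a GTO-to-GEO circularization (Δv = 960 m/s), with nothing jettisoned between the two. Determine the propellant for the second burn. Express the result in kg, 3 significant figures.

propellant for the second burn ≈ 107 kg

After the first burn: m = 2040 × exp(−1080/16640.0) = 2040 × 0.93716 = 1,911.81 kg.
After the second burn: m = 1,911.81 × exp(−960/16640.0) = 1,911.81 × 0.94394 = 1,804.63 kg.
Second-burn propellant = 1,911.81 − 1,804.63 = 107.18 kg.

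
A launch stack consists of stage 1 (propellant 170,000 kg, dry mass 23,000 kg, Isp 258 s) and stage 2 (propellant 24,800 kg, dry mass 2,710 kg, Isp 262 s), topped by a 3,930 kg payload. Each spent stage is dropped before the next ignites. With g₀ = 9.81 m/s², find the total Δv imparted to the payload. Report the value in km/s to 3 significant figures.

Ignition mass of stage 1 = 170,000+23,000 + 24,800+2,710 + 3,930 = 224,440 kg.
Stage 1: m₀ = 224,440 kg, m_f = 224,440 − 170,000 = 54,440 kg; Δv = 258×9.81×ln(4.123) = 2531.0×1.4165 ≈ 3585 m/s.
Stage 2: m₀ = 31,440 kg, m_f = 31,440 − 24,800 = 6,640 kg; Δv = 262×9.81×ln(4.735) = 2570.2×1.5550 ≈ 3997 m/s.
Total Δv = 3585 + 3997 = 7582 m/s.

Δv ≈ 7.58 km/s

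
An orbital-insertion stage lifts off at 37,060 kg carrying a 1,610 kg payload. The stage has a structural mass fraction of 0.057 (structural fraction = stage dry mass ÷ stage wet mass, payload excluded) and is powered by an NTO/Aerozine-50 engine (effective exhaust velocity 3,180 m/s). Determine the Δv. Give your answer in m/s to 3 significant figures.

Stage wet mass = m₀ − payload = 37,060 − 1,610 = 35,450 kg.
Stage dry mass = ε × stage wet mass = 0.057 × 35,450 = 2,020.65 kg.
Burnout mass m_f = stage dry + payload = 2,020.65 + 1,610 = 3,630.65 kg.
By the Tsiolkovsky rocket equation, Δv = v_e · ln(37,060/3,630.65) = 3180.0 × ln(10.21) = 3180.0 × 2.3231 ≈ 7388 m/s.

Δv ≈ 7390 m/s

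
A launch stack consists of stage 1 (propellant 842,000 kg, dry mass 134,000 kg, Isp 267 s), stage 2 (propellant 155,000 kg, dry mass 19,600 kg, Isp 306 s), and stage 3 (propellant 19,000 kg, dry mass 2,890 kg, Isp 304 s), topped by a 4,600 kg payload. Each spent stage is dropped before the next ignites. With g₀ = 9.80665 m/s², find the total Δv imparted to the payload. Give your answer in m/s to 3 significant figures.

Δv ≈ 11500 m/s

Ignition mass of stage 1 = 842,000+134,000 + 155,000+19,600 + 19,000+2,890 + 4,600 = 1,177,090 kg.
Stage 1: m₀ = 1,177,090 kg, m_f = 1,177,090 − 842,000 = 335,090 kg; Δv = 267×9.80665×ln(3.513) = 2618.4×1.2564 ≈ 3290 m/s.
Stage 2: m₀ = 201,090 kg, m_f = 201,090 − 155,000 = 46,090 kg; Δv = 306×9.80665×ln(4.363) = 3000.8×1.4732 ≈ 4421 m/s.
Stage 3: m₀ = 26,490 kg, m_f = 26,490 − 19,000 = 7,490 kg; Δv = 304×9.80665×ln(3.537) = 2981.2×1.2632 ≈ 3766 m/s.
Total Δv = 3290 + 4421 + 3766 = 11477 m/s.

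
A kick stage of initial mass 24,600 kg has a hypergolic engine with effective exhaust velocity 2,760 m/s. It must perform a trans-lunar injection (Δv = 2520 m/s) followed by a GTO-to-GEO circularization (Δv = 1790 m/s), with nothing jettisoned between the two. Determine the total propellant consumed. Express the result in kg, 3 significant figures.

total propellant consumed ≈ 19400 kg

After the first burn: m = 24600 × exp(−2520/2760.0) = 24600 × 0.40130 = 9,871.98 kg.
After the second burn: m = 9,871.98 × exp(−1790/2760.0) = 9,871.98 × 0.52280 = 5,161.07 kg.
Total propellant = m₀ − m_final = 24600 − 5,161.07 = 19,438.93 kg.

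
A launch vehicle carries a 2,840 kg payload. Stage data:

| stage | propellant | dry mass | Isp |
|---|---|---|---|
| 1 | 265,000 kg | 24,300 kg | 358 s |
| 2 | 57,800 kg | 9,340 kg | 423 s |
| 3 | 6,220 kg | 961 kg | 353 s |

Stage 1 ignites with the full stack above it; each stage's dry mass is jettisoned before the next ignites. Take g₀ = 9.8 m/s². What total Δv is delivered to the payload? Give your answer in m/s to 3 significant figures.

Δv ≈ 13600 m/s

Ignition mass of stage 1 = 265,000+24,300 + 57,800+9,340 + 6,220+961 + 2,840 = 366,461 kg.
Stage 1: m₀ = 366,461 kg, m_f = 366,461 − 265,000 = 101,461 kg; Δv = 358×9.8×ln(3.612) = 3508.4×1.2842 ≈ 4506 m/s.
Stage 2: m₀ = 77,161 kg, m_f = 77,161 − 57,800 = 19,361 kg; Δv = 423×9.8×ln(3.985) = 4145.4×1.3826 ≈ 5732 m/s.
Stage 3: m₀ = 10,021 kg, m_f = 10,021 − 6,220 = 3,801 kg; Δv = 353×9.8×ln(2.636) = 3459.4×0.9694 ≈ 3354 m/s.
Total Δv = 4506 + 5732 + 3354 = 13592 m/s.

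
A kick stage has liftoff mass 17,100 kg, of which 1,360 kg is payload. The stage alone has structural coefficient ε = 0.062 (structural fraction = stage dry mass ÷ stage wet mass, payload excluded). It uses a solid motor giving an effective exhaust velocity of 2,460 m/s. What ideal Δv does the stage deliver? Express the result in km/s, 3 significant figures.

Δv ≈ 4.90 km/s

Stage wet mass = m₀ − payload = 17,100 − 1,360 = 15,740 kg.
Stage dry mass = ε × stage wet mass = 0.062 × 15,740 = 975.88 kg.
Burnout mass m_f = stage dry + payload = 975.88 + 1,360 = 2,335.88 kg.
Using Δv = v_e ln(m₀/m_f): Δv = v_e · ln(17,100/2,335.88) = 2460.0 × ln(7.321) = 2460.0 × 1.9907 ≈ 4897 m/s.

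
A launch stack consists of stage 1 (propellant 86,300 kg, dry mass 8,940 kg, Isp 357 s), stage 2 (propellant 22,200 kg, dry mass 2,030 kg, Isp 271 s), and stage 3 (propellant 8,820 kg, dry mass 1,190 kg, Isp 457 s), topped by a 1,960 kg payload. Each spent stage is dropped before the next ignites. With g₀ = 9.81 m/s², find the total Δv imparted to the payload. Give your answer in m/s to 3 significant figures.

Δv ≈ 12300 m/s

Ignition mass of stage 1 = 86,300+8,940 + 22,200+2,030 + 8,820+1,190 + 1,960 = 131,440 kg.
Stage 1: m₀ = 131,440 kg, m_f = 131,440 − 86,300 = 45,140 kg; Δv = 357×9.81×ln(2.912) = 3502.2×1.0688 ≈ 3743 m/s.
Stage 2: m₀ = 36,200 kg, m_f = 36,200 − 22,200 = 14,000 kg; Δv = 271×9.81×ln(2.586) = 2658.5×0.9500 ≈ 2526 m/s.
Stage 3: m₀ = 11,970 kg, m_f = 11,970 − 8,820 = 3,150 kg; Δv = 457×9.81×ln(3.8) = 4483.2×1.3350 ≈ 5985 m/s.
Total Δv = 3743 + 2526 + 5985 = 12254 m/s.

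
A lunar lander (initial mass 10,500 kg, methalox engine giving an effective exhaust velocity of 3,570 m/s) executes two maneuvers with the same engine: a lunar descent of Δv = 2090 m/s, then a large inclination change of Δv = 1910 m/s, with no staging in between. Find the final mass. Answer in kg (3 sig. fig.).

After the first burn: m = 10500 × exp(−2090/3570.0) = 10500 × 0.55686 = 5,847.03 kg.
After the second burn: m = 5,847.03 × exp(−1910/3570.0) = 5,847.03 × 0.58566 = 3,424.37 kg.

final mass ≈ 3420 kg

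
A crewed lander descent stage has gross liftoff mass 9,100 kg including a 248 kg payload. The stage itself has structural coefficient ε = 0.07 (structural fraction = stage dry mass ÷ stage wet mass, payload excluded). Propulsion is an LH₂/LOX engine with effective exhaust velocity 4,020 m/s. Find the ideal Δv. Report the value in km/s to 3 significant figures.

Δv ≈ 9.45 km/s

Stage wet mass = m₀ − payload = 9,100 − 248 = 8,852 kg.
Stage dry mass = ε × stage wet mass = 0.07 × 8,852 = 619.64 kg.
Burnout mass m_f = stage dry + payload = 619.64 + 248 = 867.64 kg.
Δv = v_e · ln(9,100/867.64) = 4020.0 × ln(10.49) = 4020.0 × 2.3503 ≈ 9448 m/s.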